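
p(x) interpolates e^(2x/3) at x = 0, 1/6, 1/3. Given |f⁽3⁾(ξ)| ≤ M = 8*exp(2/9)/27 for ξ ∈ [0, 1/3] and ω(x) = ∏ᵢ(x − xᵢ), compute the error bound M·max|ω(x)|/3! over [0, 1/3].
sqrt(3)*exp(2/9)/19683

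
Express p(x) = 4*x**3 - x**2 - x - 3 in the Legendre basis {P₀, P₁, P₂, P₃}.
(-10/3)P₀ + (7/5)P₁ + (-2/3)P₂ + (8/5)P₃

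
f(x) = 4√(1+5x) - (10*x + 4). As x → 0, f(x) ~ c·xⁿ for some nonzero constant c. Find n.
2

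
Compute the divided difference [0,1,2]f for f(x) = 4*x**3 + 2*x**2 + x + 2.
14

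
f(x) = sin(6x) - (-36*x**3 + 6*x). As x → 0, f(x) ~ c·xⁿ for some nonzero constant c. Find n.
5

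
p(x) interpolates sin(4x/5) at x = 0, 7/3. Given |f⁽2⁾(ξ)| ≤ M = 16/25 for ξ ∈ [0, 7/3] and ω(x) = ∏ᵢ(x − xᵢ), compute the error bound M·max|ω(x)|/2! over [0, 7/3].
98/225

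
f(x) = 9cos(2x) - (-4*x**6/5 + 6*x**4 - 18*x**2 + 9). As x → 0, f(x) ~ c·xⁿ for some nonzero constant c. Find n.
8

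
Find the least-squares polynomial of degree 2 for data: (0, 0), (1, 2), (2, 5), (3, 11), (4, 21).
11/35 + (-23/70)x + (19/14)x²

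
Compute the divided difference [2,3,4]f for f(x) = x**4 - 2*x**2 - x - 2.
53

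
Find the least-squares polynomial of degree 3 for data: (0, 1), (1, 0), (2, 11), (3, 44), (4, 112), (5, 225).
41/42 + (-713/252)x + (1/12)x² + (17/9)x³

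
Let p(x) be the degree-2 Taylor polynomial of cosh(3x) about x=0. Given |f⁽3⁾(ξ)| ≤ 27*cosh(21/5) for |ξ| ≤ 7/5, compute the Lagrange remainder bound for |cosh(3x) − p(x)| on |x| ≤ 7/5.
3087*cosh(21/5)/250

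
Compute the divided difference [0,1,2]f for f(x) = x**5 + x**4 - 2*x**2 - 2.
20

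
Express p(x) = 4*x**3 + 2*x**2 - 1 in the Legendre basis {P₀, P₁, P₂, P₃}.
(-1/3)P₀ + (12/5)P₁ + (4/3)P₂ + (8/5)P₃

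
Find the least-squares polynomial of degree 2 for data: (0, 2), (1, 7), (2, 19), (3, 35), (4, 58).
67/35 + (18/7)x + (20/7)x²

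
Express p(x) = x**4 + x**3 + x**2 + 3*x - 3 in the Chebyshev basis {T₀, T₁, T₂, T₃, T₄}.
(-17/8)T₀ + (15/4)T₁ + T₂ + (1/4)T₃ + (1/8)T₄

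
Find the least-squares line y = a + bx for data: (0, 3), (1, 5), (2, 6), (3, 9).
a = 29/10, b = 19/10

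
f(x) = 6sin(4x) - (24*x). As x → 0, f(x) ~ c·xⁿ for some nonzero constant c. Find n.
3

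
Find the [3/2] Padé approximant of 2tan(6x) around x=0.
(-144*x**3/5 + 12*x)/(1 - 72*x**2/5)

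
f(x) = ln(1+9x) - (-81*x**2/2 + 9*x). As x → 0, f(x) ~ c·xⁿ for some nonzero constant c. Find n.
3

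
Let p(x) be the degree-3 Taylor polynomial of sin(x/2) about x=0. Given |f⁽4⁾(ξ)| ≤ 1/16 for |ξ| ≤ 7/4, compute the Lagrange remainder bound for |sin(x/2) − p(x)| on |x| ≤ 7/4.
2401/98304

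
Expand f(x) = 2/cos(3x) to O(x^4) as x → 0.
2 + 9*x**2 + O(x**4)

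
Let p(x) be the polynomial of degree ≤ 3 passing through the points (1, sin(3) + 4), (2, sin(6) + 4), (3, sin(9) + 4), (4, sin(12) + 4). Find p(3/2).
15*sin(6)/16 - 5*sin(9)/16 + sin(12)/16 + 5*sin(3)/16 + 4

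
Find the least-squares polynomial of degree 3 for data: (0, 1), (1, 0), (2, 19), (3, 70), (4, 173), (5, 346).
47/63 + (-526/189)x + (1/126)x² + (155/54)x³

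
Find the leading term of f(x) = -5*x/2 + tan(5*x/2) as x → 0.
125*x**3/24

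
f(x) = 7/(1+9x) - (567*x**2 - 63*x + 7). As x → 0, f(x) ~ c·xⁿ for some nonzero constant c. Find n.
3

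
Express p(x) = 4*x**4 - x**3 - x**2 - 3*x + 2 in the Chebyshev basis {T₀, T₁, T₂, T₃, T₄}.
(3)T₀ + (-15/4)T₁ + (3/2)T₂ + (-1/4)T₃ + (1/2)T₄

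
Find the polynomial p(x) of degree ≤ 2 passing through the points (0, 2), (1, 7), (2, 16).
2*x**2 + 3*x + 2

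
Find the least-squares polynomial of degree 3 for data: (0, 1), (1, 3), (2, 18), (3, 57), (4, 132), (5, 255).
121/126 + (-169/756)x + (55/126)x² + (211/108)x³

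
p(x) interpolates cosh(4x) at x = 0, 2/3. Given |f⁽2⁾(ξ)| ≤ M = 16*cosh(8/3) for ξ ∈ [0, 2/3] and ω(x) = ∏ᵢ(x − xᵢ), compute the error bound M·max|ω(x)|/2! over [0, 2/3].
8*cosh(8/3)/9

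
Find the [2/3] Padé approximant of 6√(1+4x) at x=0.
(42*x**2 + 168*x/5 + 6)/(-2*x**3/5 + 9*x**2/5 + 18*x/5 + 1)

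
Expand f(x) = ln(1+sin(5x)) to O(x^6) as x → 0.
5*x - 25*x**2/2 + 125*x**3/6 - 625*x**4/12 + 3125*x**5/24 + O(x**6)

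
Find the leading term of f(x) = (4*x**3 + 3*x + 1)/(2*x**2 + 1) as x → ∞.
2*x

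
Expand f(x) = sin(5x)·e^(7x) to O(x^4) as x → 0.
5*x + 35*x**2 + 305*x**3/3 + O(x**4)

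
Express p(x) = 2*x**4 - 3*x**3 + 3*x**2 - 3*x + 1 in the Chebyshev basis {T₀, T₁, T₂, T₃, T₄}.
(13/4)T₀ + (-21/4)T₁ + (5/2)T₂ + (-3/4)T₃ + (1/4)T₄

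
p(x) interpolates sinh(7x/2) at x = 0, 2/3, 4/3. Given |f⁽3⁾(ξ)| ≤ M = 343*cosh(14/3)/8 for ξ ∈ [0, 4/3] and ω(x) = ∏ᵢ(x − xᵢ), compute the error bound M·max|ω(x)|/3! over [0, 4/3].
343*sqrt(3)*cosh(14/3)/729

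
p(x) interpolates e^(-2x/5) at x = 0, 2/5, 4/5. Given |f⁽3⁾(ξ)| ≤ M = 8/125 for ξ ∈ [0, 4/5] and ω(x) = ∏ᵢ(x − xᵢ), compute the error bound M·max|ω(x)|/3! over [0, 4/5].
64*sqrt(3)/421875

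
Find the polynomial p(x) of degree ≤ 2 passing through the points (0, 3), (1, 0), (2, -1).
x**2 - 4*x + 3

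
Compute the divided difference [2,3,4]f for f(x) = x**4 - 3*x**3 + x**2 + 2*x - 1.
29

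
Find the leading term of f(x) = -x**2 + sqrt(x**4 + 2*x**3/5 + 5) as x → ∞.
x/5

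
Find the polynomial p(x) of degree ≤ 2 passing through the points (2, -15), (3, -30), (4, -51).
-3*x**2 - 3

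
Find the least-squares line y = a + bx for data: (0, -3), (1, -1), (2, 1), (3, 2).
a = -14/5, b = 17/10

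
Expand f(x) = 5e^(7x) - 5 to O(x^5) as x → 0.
35*x + 245*x**2/2 + 1715*x**3/6 + 12005*x**4/24 + O(x**5)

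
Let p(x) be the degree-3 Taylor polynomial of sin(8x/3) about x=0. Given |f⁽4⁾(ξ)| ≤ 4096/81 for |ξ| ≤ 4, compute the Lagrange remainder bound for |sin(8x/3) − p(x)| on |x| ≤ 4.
131072/243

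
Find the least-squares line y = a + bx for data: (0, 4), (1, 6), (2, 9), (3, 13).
a = 7/2, b = 3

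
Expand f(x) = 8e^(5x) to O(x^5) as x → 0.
8 + 40*x + 100*x**2 + 500*x**3/3 + 625*x**4/3 + O(x**5)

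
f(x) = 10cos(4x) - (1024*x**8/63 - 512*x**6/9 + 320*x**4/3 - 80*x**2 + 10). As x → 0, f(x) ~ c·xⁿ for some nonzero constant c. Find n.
10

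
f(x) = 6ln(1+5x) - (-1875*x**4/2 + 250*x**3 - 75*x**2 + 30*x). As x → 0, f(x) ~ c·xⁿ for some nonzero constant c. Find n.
5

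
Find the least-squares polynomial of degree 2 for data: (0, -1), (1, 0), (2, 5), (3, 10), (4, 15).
-51/35 + (67/35)x + (4/7)x²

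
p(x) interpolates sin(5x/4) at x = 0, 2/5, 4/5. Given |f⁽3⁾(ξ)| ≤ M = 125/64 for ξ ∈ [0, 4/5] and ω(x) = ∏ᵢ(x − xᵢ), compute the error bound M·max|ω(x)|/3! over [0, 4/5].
sqrt(3)/216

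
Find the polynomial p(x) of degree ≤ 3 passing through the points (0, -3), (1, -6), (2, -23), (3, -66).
-2*x**3 - x**2 - 3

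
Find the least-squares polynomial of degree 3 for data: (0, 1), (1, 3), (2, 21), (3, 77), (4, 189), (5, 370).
83/63 + (-149/54)x + (137/252)x² + (319/108)x³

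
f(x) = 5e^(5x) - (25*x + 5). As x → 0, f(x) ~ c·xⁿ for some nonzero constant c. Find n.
2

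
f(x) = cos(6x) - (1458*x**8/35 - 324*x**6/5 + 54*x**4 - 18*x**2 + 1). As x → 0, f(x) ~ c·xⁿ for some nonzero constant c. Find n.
10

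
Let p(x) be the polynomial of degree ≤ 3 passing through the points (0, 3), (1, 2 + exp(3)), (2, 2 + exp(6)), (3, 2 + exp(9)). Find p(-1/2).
-5*exp(9)/16 - 35*exp(3)/16 + 67/16 + 21*exp(6)/16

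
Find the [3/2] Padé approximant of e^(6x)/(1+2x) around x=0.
(-36*x**3/5 - 9*x**2/5 + 1)/(21*x**2/5 - 4*x + 1)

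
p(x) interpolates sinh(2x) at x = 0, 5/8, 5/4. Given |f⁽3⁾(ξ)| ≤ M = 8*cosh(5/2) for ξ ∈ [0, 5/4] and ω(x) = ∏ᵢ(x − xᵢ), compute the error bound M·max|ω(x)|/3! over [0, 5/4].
125*sqrt(3)*cosh(5/2)/1728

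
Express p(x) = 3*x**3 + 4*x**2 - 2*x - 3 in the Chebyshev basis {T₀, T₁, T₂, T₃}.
-T₀ + (1/4)T₁ + (2)T₂ + (3/4)T₃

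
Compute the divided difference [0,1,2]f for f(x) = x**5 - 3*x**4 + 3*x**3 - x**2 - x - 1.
2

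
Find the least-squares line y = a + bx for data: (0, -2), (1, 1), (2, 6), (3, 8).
a = -2, b = 7/2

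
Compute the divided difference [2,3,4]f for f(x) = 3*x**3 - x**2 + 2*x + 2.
26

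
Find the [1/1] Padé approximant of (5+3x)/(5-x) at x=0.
(3*x/5 + 1)/(1 - x/5)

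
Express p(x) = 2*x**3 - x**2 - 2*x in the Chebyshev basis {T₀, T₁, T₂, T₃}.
(-1/2)T₀ + (-1/2)T₁ + (-1/2)T₂ + (1/2)T₃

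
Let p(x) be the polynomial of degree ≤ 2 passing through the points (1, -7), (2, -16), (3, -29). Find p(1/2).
-4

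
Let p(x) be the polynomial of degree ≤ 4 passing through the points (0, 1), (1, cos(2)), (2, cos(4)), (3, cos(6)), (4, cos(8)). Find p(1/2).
35*cos(2)/32 - 5*cos(8)/128 + 7*cos(6)/32 + 35/128 - 35*cos(4)/64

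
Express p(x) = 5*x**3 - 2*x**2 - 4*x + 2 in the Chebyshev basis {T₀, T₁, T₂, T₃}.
T₀ + (-1/4)T₁ - T₂ + (5/4)T₃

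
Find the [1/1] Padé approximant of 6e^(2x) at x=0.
(6*x + 6)/(1 - x)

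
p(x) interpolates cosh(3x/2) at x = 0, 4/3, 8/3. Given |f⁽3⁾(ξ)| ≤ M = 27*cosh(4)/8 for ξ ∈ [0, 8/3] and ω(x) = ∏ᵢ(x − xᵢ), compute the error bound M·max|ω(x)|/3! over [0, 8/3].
8*sqrt(3)*cosh(4)/27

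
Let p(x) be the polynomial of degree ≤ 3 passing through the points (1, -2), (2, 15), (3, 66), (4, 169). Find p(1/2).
-27/8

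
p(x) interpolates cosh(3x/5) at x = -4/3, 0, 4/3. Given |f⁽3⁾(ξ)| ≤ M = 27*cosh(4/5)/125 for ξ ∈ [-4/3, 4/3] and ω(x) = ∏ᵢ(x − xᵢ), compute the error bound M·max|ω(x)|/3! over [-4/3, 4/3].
64*sqrt(3)*cosh(4/5)/3375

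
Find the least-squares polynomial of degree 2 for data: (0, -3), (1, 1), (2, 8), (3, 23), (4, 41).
-20/7 + (5/7)x + (18/7)x²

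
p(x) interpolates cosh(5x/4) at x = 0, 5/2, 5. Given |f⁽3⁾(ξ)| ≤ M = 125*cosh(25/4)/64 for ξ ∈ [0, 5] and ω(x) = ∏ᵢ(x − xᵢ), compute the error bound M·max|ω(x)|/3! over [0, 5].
15625*sqrt(3)*cosh(25/4)/13824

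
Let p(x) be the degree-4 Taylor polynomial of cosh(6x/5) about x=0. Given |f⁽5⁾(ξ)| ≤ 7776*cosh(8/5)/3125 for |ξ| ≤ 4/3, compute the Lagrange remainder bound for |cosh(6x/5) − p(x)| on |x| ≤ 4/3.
4096*cosh(8/5)/46875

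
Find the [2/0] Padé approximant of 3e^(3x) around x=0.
27*x**2/2 + 9*x + 3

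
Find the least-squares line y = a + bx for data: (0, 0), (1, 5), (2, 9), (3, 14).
a = 1/10, b = 23/5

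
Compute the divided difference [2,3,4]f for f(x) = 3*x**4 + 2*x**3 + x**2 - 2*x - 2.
184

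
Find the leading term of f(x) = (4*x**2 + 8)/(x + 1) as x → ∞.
4*x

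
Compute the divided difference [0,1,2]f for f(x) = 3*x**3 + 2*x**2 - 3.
11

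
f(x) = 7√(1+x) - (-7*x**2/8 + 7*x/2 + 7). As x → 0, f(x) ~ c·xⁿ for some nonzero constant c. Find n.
3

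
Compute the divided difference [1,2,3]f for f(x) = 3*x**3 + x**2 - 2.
19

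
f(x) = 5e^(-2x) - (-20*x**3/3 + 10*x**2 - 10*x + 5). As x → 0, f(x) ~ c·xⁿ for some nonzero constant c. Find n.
4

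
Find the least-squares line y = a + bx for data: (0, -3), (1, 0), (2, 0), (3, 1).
a = -23/10, b = 6/5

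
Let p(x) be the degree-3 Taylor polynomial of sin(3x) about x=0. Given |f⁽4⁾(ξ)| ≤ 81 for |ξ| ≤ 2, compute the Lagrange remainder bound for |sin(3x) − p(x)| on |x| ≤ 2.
54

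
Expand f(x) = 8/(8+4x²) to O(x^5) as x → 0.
1 - x**2/2 + x**4/4 + O(x**5)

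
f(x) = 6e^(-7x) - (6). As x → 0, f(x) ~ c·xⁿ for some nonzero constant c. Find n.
1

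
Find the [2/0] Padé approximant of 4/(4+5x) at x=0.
25*x**2/16 - 5*x/4 + 1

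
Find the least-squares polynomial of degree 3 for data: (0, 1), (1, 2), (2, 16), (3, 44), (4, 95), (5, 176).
47/63 + (-359/378)x + (253/126)x² + (28/27)x³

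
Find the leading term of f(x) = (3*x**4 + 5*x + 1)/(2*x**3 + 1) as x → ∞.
3*x/2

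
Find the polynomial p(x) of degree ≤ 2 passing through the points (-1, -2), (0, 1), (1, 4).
3*x + 1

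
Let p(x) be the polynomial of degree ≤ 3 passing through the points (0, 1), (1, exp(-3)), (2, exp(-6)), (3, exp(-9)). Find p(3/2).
(-exp(9) - 1 + 9*exp(3) + 9*exp(6))*exp(-9)/16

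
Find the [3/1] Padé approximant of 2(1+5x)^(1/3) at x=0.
(-250*x**3/81 + 50*x**2/9 + 10*x + 2)/(10*x/3 + 1)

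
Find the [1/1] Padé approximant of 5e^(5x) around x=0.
(25*x/2 + 5)/(1 - 5*x/2)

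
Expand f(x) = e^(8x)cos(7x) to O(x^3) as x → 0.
1 + 8*x + 15*x**2/2 + O(x**3)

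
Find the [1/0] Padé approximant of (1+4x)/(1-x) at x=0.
5*x + 1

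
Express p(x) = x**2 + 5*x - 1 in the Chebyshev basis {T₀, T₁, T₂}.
(-1/2)T₀ + (5)T₁ + (1/2)T₂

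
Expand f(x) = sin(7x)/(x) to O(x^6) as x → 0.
7 - 343*x**2/6 + 16807*x**4/120 + O(x**6)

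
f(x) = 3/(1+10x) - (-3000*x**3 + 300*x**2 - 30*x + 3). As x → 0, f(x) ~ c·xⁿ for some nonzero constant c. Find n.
4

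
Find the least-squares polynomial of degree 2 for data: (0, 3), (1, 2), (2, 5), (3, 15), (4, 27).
102/35 + (-233/70)x + (33/14)x²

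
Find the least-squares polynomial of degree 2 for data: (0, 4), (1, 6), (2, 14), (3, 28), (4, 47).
137/35 + (-22/35)x + (20/7)x²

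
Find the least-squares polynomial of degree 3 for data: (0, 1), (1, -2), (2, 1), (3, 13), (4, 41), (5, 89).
59/63 + (-1343/378)x + (5/252)x² + (91/108)x³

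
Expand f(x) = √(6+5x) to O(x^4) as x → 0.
sqrt(6) + 5*sqrt(6)*x/12 - 25*sqrt(6)*x**2/288 + 125*sqrt(6)*x**3/3456 + O(x**4)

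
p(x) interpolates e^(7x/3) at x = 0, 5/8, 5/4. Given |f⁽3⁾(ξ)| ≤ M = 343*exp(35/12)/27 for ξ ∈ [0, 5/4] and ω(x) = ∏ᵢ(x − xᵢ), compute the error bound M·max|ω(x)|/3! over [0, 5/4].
42875*sqrt(3)*exp(35/12)/373248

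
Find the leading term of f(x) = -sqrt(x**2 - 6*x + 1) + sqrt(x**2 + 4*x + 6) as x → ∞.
5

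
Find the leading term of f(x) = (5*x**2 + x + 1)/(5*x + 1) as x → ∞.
x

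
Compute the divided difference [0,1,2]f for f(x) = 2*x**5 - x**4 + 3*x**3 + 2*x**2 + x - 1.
34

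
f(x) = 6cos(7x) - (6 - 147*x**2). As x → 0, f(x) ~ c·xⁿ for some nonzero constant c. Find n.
4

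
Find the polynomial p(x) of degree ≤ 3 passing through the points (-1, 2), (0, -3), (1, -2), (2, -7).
-2*x**3 + 3*x**2 - 3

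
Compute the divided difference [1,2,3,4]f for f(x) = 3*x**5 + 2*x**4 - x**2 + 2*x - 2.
215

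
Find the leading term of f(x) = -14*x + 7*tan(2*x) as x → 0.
56*x**3/3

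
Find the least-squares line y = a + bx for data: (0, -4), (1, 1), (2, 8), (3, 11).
a = -19/5, b = 26/5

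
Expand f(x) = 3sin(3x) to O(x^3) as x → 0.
9*x + O(x**3)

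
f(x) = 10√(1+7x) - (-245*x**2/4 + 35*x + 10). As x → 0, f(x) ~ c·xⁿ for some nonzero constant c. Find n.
3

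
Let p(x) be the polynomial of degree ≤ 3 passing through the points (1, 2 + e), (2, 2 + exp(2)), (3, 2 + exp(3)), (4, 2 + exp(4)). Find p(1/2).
-5*exp(4)/16 - 35*exp(2)/16 + 2 + 35*e/16 + 21*exp(3)/16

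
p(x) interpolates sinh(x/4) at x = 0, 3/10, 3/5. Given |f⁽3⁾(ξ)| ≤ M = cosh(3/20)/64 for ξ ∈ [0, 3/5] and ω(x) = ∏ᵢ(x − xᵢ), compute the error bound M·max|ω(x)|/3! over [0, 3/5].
sqrt(3)*cosh(3/20)/64000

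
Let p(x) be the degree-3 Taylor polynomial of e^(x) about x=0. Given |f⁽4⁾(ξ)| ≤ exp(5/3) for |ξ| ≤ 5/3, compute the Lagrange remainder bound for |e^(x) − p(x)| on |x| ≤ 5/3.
625*exp(5/3)/1944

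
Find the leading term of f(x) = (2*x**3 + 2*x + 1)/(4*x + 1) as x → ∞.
x**2/2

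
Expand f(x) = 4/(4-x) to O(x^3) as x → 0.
1 + x/4 + x**2/16 + O(x**3)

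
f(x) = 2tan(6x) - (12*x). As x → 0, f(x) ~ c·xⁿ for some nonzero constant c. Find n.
3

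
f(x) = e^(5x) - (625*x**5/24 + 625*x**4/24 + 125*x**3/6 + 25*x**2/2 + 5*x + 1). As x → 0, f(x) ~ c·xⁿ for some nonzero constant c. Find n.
6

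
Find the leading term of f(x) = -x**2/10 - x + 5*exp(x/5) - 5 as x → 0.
x**3/150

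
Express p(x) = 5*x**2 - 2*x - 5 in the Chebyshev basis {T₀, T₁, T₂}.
(-5/2)T₀ + (-2)T₁ + (5/2)T₂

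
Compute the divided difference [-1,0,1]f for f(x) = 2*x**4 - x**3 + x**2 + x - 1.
3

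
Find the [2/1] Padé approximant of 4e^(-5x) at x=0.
(50*x**2/3 - 40*x/3 + 4)/(5*x/3 + 1)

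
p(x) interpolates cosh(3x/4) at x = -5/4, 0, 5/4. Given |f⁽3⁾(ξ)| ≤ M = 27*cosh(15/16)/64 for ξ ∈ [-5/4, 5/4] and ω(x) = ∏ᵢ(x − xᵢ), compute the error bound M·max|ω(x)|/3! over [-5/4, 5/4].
125*sqrt(3)*cosh(15/16)/4096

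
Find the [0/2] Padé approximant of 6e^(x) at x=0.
6/(x**2/2 - x + 1)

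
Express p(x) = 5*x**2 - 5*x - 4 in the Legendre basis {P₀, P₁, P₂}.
(-7/3)P₀ + (-5)P₁ + (10/3)P₂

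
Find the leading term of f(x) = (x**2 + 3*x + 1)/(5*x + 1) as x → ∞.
x/5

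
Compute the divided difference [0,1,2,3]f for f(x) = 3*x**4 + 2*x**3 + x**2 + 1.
20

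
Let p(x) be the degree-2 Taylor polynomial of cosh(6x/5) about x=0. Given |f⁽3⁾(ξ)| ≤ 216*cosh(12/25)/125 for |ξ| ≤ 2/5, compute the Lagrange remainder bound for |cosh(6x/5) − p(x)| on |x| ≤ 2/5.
288*cosh(12/25)/15625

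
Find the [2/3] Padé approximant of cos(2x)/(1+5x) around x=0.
(1 - 5*x**2/3)/(5*x**3/3 + x**2/3 + 5*x + 1)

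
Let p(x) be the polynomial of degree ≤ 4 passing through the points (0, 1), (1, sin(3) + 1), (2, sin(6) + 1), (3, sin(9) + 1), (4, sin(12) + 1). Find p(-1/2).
189*sin(6)/64 - 45*sin(9)/32 - 105*sin(3)/32 + 35*sin(12)/128 + 1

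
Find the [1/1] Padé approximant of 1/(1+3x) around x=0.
1/(3*x + 1)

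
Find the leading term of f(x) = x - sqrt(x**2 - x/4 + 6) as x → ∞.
1/8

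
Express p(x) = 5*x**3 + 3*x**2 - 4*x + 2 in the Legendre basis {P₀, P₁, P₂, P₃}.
(3)P₀ - P₁ + (2)P₂ + (2)P₃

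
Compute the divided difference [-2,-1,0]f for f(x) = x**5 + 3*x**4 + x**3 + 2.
3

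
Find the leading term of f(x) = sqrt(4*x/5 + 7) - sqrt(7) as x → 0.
2*sqrt(7)*x/35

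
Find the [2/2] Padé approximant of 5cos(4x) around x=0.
(5 - 100*x**2/3)/(4*x**2/3 + 1)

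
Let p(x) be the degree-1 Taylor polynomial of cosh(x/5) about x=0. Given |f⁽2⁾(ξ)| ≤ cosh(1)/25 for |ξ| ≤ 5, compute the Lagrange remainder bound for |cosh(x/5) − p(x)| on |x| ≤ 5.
cosh(1)/2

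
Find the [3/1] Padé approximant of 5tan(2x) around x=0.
40*x**3/3 + 10*x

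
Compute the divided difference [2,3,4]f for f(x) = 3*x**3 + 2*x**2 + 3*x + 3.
29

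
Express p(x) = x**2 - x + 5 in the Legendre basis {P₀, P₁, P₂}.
(16/3)P₀ - P₁ + (2/3)P₂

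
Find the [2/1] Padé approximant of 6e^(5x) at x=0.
(25*x**2 + 20*x + 6)/(1 - 5*x/3)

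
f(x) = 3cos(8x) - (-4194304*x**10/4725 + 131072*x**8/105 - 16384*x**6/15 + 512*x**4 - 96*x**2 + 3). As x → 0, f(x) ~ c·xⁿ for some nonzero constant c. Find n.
12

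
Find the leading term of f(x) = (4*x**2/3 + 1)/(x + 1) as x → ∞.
4*x/3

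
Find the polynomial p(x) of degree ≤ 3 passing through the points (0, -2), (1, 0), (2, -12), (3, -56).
-3*x**3 + 2*x**2 + 3*x - 2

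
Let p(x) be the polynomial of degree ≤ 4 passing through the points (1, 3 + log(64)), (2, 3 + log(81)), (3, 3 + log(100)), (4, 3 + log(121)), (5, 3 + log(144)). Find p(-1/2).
3 + log(184467440737095516160000000000000000000000000000000000000000000000*11**(15/16)*2**(25/64)*3**(19/64)*5**(13/32)/144131868228680264311915617571207068008843326205168934565717750659)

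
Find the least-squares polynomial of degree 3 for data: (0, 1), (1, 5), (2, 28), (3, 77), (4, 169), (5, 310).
20/21 + (-89/126)x + (269/84)x² + (67/36)x³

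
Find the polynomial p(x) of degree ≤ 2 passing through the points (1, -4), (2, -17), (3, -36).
-3*x**2 - 4*x + 3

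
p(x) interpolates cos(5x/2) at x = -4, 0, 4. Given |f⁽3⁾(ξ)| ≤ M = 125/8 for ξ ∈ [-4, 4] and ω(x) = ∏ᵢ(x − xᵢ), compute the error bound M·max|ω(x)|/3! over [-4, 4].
1000*sqrt(3)/27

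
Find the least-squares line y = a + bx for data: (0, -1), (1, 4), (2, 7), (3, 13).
a = -1, b = 9/2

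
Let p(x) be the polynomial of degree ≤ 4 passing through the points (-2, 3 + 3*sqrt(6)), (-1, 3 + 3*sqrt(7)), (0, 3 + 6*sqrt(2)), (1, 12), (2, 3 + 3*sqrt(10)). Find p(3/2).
-105*sqrt(2)/32 - 15*sqrt(6)/128 + 21*sqrt(7)/32 + 105*sqrt(10)/128 + 411/32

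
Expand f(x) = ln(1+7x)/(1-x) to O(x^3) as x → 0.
7*x - 35*x**2/2 + O(x**3)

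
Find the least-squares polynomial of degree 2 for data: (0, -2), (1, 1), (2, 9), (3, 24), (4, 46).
-62/35 + (-67/70)x + (45/14)x²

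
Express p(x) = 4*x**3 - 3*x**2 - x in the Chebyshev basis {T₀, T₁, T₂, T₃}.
(-3/2)T₀ + (2)T₁ + (-3/2)T₂ + T₃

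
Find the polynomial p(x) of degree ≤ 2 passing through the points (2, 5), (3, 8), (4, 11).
3*x - 1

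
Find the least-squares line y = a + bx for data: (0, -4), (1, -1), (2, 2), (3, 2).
a = -17/5, b = 21/10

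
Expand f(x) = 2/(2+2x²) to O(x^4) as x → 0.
1 - x**2 + O(x**4)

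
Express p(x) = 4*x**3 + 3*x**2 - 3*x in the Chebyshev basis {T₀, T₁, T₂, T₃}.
(3/2)T₀ + (3/2)T₂ + T₃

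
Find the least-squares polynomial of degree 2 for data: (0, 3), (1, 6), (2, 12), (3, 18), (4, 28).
3 + (11/5)x + x²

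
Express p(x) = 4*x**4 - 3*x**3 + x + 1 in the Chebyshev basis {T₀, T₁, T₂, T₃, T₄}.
(5/2)T₀ + (-5/4)T₁ + (2)T₂ + (-3/4)T₃ + (1/2)T₄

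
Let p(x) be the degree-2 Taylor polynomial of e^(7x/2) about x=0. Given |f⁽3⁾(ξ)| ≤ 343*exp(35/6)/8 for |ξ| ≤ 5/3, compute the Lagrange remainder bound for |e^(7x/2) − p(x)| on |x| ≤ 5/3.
42875*exp(35/6)/1296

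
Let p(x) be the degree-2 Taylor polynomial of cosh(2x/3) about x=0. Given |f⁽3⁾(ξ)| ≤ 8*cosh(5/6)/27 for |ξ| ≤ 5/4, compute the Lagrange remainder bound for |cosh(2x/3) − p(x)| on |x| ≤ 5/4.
125*cosh(5/6)/1296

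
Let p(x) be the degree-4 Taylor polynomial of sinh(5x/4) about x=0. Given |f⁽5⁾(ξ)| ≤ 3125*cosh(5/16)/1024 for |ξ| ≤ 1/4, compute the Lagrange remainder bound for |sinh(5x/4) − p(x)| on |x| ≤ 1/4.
625*cosh(5/16)/25165824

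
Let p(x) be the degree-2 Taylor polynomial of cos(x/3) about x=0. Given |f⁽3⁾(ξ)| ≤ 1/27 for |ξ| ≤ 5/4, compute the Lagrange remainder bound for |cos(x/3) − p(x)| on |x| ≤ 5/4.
125/10368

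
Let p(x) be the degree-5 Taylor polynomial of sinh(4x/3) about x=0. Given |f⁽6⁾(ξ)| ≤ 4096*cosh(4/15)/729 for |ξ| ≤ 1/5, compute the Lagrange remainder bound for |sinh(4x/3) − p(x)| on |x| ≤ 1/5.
256*cosh(4/15)/512578125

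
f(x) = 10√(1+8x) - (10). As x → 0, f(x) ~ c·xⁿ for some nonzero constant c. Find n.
1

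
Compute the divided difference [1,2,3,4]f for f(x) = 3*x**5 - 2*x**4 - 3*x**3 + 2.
172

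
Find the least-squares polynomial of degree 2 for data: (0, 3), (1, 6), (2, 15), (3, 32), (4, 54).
104/35 + (-12/35)x + (23/7)x²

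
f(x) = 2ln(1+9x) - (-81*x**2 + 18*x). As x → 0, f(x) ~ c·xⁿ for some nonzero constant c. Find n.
3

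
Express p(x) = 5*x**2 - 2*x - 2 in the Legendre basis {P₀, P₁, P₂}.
(-1/3)P₀ + (-2)P₁ + (10/3)P₂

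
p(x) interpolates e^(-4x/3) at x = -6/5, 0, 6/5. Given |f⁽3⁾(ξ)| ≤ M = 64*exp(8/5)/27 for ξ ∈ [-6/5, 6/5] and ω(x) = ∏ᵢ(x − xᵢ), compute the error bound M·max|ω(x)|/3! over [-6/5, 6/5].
512*sqrt(3)*exp(8/5)/3375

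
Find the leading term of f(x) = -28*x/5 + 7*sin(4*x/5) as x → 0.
-224*x**3/375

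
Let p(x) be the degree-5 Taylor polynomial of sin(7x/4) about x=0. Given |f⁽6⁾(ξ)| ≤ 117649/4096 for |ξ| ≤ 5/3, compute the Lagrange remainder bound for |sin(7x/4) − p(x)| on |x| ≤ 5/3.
367653125/429981696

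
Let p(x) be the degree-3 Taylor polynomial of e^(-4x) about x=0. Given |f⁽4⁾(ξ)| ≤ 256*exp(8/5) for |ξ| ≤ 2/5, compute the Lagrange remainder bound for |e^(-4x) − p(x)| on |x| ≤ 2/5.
512*exp(8/5)/1875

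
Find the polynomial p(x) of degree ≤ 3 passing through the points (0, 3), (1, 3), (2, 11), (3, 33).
x**3 + x**2 - 2*x + 3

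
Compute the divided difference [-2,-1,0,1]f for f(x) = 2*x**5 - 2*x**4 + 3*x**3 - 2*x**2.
17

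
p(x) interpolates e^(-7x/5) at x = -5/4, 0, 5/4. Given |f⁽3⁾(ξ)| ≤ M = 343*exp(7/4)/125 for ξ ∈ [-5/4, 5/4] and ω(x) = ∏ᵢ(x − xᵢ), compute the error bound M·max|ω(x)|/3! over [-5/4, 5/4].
343*sqrt(3)*exp(7/4)/1728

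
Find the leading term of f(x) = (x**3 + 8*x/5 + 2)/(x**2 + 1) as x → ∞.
x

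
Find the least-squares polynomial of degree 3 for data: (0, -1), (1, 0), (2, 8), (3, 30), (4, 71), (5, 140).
-22/21 + (-4/63)x + (2/21)x² + (10/9)x³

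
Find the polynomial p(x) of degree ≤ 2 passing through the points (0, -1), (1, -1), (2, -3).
-x**2 + x - 1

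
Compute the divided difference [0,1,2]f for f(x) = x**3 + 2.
3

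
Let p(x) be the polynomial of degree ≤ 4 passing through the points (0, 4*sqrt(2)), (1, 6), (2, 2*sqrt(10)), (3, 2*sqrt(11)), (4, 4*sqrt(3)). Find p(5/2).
-15/16 - 5*sqrt(3)/32 + 3*sqrt(2)/32 + 15*sqrt(11)/16 + 45*sqrt(10)/32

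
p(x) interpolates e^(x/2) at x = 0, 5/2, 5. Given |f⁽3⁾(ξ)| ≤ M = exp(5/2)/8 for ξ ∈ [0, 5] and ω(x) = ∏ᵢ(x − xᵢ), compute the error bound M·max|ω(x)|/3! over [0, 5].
125*sqrt(3)*exp(5/2)/1728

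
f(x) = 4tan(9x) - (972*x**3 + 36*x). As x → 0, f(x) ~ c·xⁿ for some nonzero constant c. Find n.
5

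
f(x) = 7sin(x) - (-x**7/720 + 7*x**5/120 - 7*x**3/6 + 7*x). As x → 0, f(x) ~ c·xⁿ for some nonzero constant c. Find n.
9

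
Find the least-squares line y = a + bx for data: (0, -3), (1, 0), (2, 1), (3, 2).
a = -12/5, b = 8/5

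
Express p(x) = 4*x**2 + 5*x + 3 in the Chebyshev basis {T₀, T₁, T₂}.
(5)T₀ + (5)T₁ + (2)T₂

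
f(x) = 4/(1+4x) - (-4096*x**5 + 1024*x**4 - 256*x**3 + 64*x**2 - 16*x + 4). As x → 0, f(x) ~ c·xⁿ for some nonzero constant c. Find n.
6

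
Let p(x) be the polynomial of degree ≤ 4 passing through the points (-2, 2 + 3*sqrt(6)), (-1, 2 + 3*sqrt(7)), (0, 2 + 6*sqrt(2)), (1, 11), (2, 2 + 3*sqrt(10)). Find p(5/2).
-881/32 - 135*sqrt(7)/32 + 105*sqrt(6)/128 + 945*sqrt(10)/128 + 567*sqrt(2)/32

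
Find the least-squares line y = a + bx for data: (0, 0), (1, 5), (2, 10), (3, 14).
a = 1/5, b = 47/10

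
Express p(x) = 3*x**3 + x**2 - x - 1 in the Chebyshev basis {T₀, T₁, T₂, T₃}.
(-1/2)T₀ + (5/4)T₁ + (1/2)T₂ + (3/4)T₃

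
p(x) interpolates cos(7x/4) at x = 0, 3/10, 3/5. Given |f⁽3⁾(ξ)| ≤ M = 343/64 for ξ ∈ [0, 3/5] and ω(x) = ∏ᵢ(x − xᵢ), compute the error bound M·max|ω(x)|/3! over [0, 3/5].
343*sqrt(3)/64000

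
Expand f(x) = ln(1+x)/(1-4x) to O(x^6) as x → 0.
x + 7*x**2/2 + 43*x**3/3 + 685*x**4/12 + 3428*x**5/15 + O(x**6)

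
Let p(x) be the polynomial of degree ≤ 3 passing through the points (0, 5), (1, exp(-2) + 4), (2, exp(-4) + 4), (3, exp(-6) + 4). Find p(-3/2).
(-189*exp(4) - 35 + 135*exp(2) + 169*exp(6))*exp(-6)/16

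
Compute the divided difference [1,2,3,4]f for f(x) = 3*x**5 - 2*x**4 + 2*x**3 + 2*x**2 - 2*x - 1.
177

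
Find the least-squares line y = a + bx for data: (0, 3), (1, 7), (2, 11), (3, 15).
a = 3, b = 4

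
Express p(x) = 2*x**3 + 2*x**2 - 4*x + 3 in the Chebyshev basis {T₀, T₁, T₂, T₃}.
(4)T₀ + (-5/2)T₁ + T₂ + (1/2)T₃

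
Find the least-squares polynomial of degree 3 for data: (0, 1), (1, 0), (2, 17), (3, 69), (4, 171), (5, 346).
52/63 + (-157/54)x + (-55/126)x² + (80/27)x³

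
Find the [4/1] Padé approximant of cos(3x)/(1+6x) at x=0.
(27*x**4/8 - 9*x**2/2 + 1)/(6*x + 1)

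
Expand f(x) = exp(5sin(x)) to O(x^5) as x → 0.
1 + 5*x + 25*x**2/2 + 20*x**3 + 175*x**4/8 + O(x**5)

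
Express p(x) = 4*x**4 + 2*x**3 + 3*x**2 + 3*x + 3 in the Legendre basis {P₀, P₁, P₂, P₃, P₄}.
(24/5)P₀ + (21/5)P₁ + (30/7)P₂ + (4/5)P₃ + (32/35)P₄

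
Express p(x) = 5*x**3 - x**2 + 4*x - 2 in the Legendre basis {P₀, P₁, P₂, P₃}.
(-7/3)P₀ + (7)P₁ + (-2/3)P₂ + (2)P₃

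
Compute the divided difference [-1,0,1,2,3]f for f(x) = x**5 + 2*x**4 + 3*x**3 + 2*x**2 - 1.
7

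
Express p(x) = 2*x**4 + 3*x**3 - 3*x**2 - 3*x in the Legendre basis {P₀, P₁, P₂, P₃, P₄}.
(-3/5)P₀ + (-6/5)P₁ + (-6/7)P₂ + (6/5)P₃ + (16/35)P₄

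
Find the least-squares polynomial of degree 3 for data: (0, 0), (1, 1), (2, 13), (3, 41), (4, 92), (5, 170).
1/63 + (-985/378)x + (667/252)x² + (101/108)x³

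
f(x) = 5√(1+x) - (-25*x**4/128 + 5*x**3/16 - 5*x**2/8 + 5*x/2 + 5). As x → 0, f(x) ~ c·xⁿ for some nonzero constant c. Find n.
5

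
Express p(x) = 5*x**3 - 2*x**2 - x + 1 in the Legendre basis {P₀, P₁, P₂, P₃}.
(1/3)P₀ + (2)P₁ + (-4/3)P₂ + (2)P₃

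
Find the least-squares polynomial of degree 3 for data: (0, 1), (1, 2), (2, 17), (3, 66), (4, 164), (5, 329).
139/126 + (-1051/756)x + (-241/252)x² + (155/54)x³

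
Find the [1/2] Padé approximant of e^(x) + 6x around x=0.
(2017*x/291 + 1)/(-11*x**2/582 - 20*x/291 + 1)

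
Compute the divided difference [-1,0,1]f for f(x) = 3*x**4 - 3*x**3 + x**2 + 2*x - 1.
4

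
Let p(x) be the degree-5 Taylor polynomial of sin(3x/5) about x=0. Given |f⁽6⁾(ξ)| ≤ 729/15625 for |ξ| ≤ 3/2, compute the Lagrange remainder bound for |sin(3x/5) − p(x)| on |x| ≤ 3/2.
59049/80000000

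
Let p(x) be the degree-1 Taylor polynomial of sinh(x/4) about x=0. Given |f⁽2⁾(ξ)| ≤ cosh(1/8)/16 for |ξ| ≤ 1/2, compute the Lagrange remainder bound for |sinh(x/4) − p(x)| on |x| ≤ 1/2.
cosh(1/8)/128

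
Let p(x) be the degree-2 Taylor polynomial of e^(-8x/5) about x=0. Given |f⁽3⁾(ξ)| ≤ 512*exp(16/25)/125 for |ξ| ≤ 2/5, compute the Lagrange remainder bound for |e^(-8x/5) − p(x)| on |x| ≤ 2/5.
2048*exp(16/25)/46875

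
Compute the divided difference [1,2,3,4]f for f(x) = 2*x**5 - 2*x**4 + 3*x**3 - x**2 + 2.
113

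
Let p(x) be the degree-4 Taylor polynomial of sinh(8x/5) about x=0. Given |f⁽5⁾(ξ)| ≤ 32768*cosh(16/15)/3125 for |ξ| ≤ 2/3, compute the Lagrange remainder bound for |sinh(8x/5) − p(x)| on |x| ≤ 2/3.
131072*cosh(16/15)/11390625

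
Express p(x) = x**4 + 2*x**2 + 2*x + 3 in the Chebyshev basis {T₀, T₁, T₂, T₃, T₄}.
(35/8)T₀ + (2)T₁ + (3/2)T₂ + (1/8)T₄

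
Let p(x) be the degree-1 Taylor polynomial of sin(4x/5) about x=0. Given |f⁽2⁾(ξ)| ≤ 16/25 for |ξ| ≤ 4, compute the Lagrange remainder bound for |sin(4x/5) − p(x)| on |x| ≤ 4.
128/25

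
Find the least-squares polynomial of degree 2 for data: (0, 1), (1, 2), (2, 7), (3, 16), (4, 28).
32/35 + (-22/35)x + (13/7)x²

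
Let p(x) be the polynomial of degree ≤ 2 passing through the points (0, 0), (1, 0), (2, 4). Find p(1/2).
-1/2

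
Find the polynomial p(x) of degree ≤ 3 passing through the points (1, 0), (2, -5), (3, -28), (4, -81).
-2*x**3 + 3*x**2 - 1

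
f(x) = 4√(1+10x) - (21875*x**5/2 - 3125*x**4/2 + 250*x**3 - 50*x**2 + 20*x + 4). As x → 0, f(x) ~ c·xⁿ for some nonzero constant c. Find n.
6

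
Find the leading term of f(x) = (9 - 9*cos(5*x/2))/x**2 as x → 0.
225/8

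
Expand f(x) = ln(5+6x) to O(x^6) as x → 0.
log(5) + 6*x/5 - 18*x**2/25 + 72*x**3/125 - 324*x**4/625 + 7776*x**5/15625 + O(x**6)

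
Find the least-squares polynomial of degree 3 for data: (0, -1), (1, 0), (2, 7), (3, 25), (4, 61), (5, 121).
-22/21 + (5/9)x + (-31/84)x² + (37/36)x³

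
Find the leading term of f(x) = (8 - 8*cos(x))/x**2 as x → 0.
4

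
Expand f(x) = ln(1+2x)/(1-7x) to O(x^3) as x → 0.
2*x + 12*x**2 + O(x**3)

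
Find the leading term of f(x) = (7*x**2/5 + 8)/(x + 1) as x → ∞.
7*x/5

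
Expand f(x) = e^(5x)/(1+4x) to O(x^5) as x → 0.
1 + x + 17*x**2/2 - 79*x**3/6 + 1889*x**4/24 + O(x**5)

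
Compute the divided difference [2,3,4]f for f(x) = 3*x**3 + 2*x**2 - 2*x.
29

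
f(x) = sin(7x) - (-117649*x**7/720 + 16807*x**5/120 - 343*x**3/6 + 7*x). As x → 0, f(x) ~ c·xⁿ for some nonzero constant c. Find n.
9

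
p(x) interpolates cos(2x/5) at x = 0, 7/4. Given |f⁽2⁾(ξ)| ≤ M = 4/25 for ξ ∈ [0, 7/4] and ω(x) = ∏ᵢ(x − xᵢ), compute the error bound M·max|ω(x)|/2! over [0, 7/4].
49/800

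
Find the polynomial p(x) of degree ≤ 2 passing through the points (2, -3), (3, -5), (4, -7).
1 - 2*x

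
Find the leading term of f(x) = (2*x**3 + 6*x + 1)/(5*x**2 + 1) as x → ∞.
2*x/5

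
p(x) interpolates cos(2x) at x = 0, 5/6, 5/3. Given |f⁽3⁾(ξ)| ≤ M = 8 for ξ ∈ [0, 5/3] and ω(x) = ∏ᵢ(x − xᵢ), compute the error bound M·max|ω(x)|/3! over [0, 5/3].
125*sqrt(3)/729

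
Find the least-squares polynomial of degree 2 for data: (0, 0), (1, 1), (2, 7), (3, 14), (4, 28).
2/35 + (-57/70)x + (27/14)x²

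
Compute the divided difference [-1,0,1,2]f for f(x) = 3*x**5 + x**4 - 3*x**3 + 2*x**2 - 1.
14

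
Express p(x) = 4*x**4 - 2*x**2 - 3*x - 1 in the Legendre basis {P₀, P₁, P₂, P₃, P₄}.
(-13/15)P₀ + (-3)P₁ + (20/21)P₂ + (32/35)P₄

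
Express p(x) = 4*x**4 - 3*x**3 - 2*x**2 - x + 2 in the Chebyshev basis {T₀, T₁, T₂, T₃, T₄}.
(5/2)T₀ + (-13/4)T₁ + T₂ + (-3/4)T₃ + (1/2)T₄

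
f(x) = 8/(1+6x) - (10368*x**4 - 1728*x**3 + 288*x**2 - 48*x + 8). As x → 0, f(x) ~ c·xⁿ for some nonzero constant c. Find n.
5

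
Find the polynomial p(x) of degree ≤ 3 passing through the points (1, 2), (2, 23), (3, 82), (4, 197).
3*x**3 + x**2 - 3*x + 1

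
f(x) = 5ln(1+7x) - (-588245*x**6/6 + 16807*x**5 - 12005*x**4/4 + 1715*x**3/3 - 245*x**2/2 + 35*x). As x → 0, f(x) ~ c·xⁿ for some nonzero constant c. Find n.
7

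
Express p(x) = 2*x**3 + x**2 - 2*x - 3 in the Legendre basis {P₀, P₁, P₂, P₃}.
(-8/3)P₀ + (-4/5)P₁ + (2/3)P₂ + (4/5)P₃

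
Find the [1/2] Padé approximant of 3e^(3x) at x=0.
(3*x + 3)/(3*x**2/2 - 2*x + 1)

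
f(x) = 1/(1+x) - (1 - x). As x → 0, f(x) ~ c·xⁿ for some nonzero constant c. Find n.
2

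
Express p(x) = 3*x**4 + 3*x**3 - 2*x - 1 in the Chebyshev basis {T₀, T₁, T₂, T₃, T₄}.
(1/8)T₀ + (1/4)T₁ + (3/2)T₂ + (3/4)T₃ + (3/8)T₄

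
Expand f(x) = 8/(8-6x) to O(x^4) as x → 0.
1 + 3*x/4 + 9*x**2/16 + 27*x**3/64 + O(x**4)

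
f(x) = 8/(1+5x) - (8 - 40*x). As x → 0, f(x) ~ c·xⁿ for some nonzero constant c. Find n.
2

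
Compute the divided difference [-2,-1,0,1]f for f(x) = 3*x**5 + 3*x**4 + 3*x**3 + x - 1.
12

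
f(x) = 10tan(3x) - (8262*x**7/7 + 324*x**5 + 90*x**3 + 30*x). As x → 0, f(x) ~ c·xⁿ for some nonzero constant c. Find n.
9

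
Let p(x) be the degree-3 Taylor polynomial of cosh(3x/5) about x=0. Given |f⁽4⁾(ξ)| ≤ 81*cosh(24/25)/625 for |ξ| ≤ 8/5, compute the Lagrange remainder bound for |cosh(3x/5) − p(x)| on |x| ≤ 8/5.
13824*cosh(24/25)/390625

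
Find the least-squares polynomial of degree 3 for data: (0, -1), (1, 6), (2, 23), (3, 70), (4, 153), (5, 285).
-2/3 + (22/9)x + (13/12)x² + (71/36)x³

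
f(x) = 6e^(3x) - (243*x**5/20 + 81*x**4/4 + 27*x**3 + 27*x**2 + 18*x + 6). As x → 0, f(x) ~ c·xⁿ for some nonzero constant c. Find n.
6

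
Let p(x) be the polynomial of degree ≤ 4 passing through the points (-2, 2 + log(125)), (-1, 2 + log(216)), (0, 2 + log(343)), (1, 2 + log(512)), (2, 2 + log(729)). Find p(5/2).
2 + log(340405734249*2**(1/4)*3**(35/64)*5**(105/128)*7**(55/64)/17179869184)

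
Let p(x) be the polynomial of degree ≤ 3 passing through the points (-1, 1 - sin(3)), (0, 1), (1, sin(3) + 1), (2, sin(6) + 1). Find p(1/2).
-sin(6)/16 + 5*sin(3)/8 + 1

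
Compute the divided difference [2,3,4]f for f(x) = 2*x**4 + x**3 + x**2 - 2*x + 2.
120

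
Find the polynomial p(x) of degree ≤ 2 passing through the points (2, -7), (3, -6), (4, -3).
x**2 - 4*x - 3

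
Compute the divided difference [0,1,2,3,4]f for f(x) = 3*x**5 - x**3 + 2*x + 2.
30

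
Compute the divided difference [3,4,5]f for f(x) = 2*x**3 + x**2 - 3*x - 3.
25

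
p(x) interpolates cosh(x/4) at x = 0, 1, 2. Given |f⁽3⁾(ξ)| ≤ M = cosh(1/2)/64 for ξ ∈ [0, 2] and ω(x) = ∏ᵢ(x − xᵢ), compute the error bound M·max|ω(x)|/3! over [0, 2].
sqrt(3)*cosh(1/2)/1728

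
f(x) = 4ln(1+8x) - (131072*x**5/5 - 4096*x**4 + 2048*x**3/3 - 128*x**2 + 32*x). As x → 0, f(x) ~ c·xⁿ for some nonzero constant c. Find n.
6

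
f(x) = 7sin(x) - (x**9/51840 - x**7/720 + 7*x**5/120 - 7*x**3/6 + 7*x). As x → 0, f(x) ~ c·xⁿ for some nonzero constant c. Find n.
11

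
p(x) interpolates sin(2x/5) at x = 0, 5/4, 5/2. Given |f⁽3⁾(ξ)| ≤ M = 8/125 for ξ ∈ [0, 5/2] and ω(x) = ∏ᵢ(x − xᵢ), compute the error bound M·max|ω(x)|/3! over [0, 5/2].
sqrt(3)/216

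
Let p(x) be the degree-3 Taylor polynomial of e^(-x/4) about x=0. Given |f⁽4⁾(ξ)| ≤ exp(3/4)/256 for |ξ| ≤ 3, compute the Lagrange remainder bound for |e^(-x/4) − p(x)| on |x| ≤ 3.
27*exp(3/4)/2048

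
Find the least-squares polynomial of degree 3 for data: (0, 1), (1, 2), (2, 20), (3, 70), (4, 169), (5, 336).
6/7 + (-13/21)x + (-9/14)x² + (17/6)x³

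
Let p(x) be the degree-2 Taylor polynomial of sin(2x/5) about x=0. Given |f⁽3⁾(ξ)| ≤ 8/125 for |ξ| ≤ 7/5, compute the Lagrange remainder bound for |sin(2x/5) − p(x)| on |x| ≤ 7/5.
1372/46875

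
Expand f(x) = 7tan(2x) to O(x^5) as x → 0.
14*x + 56*x**3/3 + O(x**5)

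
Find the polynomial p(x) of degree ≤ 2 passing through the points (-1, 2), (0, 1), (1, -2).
-x**2 - 2*x + 1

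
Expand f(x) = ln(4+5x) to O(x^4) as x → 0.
log(4) + 5*x/4 - 25*x**2/32 + 125*x**3/192 + O(x**4)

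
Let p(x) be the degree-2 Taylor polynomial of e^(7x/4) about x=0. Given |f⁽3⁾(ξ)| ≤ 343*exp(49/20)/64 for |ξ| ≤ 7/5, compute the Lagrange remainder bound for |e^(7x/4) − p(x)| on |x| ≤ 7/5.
117649*exp(49/20)/48000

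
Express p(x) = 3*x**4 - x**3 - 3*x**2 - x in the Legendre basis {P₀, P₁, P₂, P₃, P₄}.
(-2/5)P₀ + (-8/5)P₁ + (-2/7)P₂ + (-2/5)P₃ + (24/35)P₄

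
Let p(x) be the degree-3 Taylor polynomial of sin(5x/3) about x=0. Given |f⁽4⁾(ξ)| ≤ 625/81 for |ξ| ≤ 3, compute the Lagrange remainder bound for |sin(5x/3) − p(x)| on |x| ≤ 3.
625/24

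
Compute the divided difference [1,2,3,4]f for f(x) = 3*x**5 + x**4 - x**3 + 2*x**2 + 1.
204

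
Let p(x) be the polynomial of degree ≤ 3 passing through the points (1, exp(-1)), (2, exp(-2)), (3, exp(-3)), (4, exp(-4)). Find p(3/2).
(-5*e + 1 + 5*exp(3) + 15*exp(2))*exp(-4)/16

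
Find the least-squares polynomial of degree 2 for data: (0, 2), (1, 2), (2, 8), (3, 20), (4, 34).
58/35 + (-53/35)x + (17/7)x²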